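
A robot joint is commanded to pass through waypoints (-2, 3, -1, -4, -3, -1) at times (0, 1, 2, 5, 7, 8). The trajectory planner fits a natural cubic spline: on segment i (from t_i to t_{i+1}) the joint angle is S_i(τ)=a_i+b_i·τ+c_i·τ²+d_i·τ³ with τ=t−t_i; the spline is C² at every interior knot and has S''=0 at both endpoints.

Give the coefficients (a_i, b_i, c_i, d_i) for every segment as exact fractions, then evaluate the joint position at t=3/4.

Δ: Δ0=5, Δ1=-4, Δ2=-1, Δ3=1/2, Δ4=2
row 1: diag=4, rhs=-54; c'=1/4, d'=-27/2
row 2: denom=8−1·1/4=31/4; d'=(18−1·-27/2)/(31/4)=126/31
row 3: denom=10−3·12/31=274/31; d'=(9−3·126/31)/(274/31)=-99/274
row 4: denom=6−2·31/137=760/137; d'=(9−2·-99/274)/(760/137)=333/190
back: M4=333/190
back: M3=-99/274−31/137·333/190=-72/95
back: M2=126/31−12/31·-72/95=414/95
back: M1=-27/2−1/4·414/95=-1386/95
M: M0=0, M1=-1386/95, M2=414/95, M3=-72/95, M4=333/190, M5=0
seg 0: a=-2, c=M0/2=0, d=(M1−M0)/(6·1)=-231/95, b=Δ0−h0·(2M0+M1)/6=706/95
seg 1: a=3, c=M1/2=-693/95, d=(M2−M1)/(6·1)=60/19, b=Δ1−h1·(2M1+M2)/6=13/95
seg 2: a=-1, c=M2/2=207/95, d=(M3−M2)/(6·3)=-27/95, b=Δ2−h2·(2M2+M3)/6=-473/95
seg 3: a=-4, c=M3/2=-36/95, d=(M4−M3)/(6·2)=159/760, b=Δ3−h3·(2M3+M4)/6=8/19
seg 4: a=-3, c=M4/2=333/380, d=(M5−M4)/(6·1)=-111/380, b=Δ4−h4·(2M4+M5)/6=269/190
t_q=3/4 → seg 0, τ=3/4; S=-2+706/95·τ+0·τ²+-231/95·τ³=15491/6080

  seg 0: a=-2 b=706/95 c=0 d=-231/95
  seg 1: a=3 b=13/95 c=-693/95 d=60/19
  seg 2: a=-1 b=-473/95 c=207/95 d=-27/95
  seg 3: a=-4 b=8/19 c=-36/95 d=159/760
  seg 4: a=-3 b=269/190 c=333/380 d=-111/380
S(3/4) = 15491/6080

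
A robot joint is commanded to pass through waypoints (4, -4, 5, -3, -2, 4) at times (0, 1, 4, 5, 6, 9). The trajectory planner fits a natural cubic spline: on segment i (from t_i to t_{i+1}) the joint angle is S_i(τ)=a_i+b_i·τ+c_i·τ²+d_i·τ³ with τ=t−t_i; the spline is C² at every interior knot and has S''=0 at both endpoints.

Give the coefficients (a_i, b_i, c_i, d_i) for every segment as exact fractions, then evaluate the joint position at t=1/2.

  seg 0: a=4 b=-5668/547 c=0 d=1292/547
  seg 1: a=-4 b=-1792/547 c=3876/547 d=-8195/4923
  seg 2: a=5 b=-3121/547 c=-4319/547 d=3064/547
  seg 3: a=-3 b=-2567/547 c=4873/547 d=-1759/547
  seg 4: a=-2 b=1902/547 c=-404/547 d=404/4923
S(1/2) = -969/1094

Δ: Δ0=-8, Δ1=3, Δ2=-8, Δ3=1, Δ4=2
row 1: diag=8, rhs=66; c'=3/8, d'=33/4
row 2: denom=8−3·3/8=55/8; d'=(-66−3·33/4)/(55/8)=-66/5
row 3: denom=4−1·8/55=212/55; d'=(54−1·-66/5)/(212/55)=924/53
row 4: denom=8−1·55/212=1641/212; d'=(6−1·924/53)/(1641/212)=-808/547
back: M4=-808/547
back: M3=924/53−55/212·-808/547=9746/547
back: M2=-66/5−8/55·9746/547=-8638/547
back: M1=33/4−3/8·-8638/547=7752/547
M: M0=0, M1=7752/547, M2=-8638/547, M3=9746/547, M4=-808/547, M5=0
seg 0: a=4, c=M0/2=0, d=(M1−M0)/(6·1)=1292/547, b=Δ0−h0·(2M0+M1)/6=-5668/547
seg 1: a=-4, c=M1/2=3876/547, d=(M2−M1)/(6·3)=-8195/4923, b=Δ1−h1·(2M1+M2)/6=-1792/547
seg 2: a=5, c=M2/2=-4319/547, d=(M3−M2)/(6·1)=3064/547, b=Δ2−h2·(2M2+M3)/6=-3121/547
seg 3: a=-3, c=M3/2=4873/547, d=(M4−M3)/(6·1)=-1759/547, b=Δ3−h3·(2M3+M4)/6=-2567/547
seg 4: a=-2, c=M4/2=-404/547, d=(M5−M4)/(6·3)=404/4923, b=Δ4−h4·(2M4+M5)/6=1902/547
t_q=1/2 → seg 0, τ=1/2; S=4+-5668/547·τ+0·τ²+1292/547·τ³=-969/1094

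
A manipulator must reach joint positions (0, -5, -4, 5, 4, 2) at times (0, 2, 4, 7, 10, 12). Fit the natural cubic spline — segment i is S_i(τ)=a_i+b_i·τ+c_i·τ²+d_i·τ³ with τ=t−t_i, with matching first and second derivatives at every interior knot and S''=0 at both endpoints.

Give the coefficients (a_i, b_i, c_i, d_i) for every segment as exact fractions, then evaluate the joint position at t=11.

  seg 0: a=0 b=-5981/1929 c=0 d=2317/15432
  seg 1: a=-5 b=-5011/3858 c=2317/2572 d=-11/15432
  seg 2: a=-4 b=4429/1929 c=1153/1286 d=-7661/34722
  seg 3: a=5 b=6629/3858 c=-2101/1929 d=4691/34722
  seg 4: a=4 b=-2255/1929 c=163/1286 d=-163/7716
S(11) = 7553/2572

Δ: Δ0=-5/2, Δ1=1/2, Δ2=3, Δ3=-1/3, Δ4=-1
row 1: diag=8, rhs=18; c'=1/4, d'=9/4
row 2: denom=10−2·1/4=19/2; d'=(15−2·9/4)/(19/2)=21/19
row 3: denom=12−3·6/19=210/19; d'=(-20−3·21/19)/(210/19)=-443/210
row 4: denom=10−3·19/70=643/70; d'=(-4−3·-443/210)/(643/70)=163/643
back: M4=163/643
back: M3=-443/210−19/70·163/643=-4202/1929
back: M2=21/19−6/19·-4202/1929=1153/643
back: M1=9/4−1/4·1153/643=2317/1286
M: M0=0, M1=2317/1286, M2=1153/643, M3=-4202/1929, M4=163/643, M5=0
seg 0: a=0, c=M0/2=0, d=(M1−M0)/(6·2)=2317/15432, b=Δ0−h0·(2M0+M1)/6=-5981/1929
seg 1: a=-5, c=M1/2=2317/2572, d=(M2−M1)/(6·2)=-11/15432, b=Δ1−h1·(2M1+M2)/6=-5011/3858
seg 2: a=-4, c=M2/2=1153/1286, d=(M3−M2)/(6·3)=-7661/34722, b=Δ2−h2·(2M2+M3)/6=4429/1929
seg 3: a=5, c=M3/2=-2101/1929, d=(M4−M3)/(6·3)=4691/34722, b=Δ3−h3·(2M3+M4)/6=6629/3858
seg 4: a=4, c=M4/2=163/1286, d=(M5−M4)/(6·2)=-163/7716, b=Δ4−h4·(2M4+M5)/6=-2255/1929
t_q=11 → seg 4, τ=1; S=4+-2255/1929·τ+163/1286·τ²+-163/7716·τ³=7553/2572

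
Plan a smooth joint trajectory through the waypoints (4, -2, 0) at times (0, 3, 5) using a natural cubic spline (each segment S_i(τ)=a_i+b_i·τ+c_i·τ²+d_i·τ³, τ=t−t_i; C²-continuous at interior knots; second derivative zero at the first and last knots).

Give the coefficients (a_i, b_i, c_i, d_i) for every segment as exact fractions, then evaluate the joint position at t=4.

  seg 0: a=4 b=-29/10 c=0 d=1/10
  seg 1: a=-2 b=-1/5 c=9/10 d=-3/20
S(4) = -29/20

Δ: Δ0=-2, Δ1=1
row 1: diag=10, rhs=18; c'=1/5, d'=9/5
back: M1=9/5
M: M0=0, M1=9/5, M2=0
seg 0: a=4, c=M0/2=0, d=(M1−M0)/(6·3)=1/10, b=Δ0−h0·(2M0+M1)/6=-29/10
seg 1: a=-2, c=M1/2=9/10, d=(M2−M1)/(6·2)=-3/20, b=Δ1−h1·(2M1+M2)/6=-1/5
t_q=4 → seg 1, τ=1; S=-2+-1/5·τ+9/10·τ²+-3/20·τ³=-29/20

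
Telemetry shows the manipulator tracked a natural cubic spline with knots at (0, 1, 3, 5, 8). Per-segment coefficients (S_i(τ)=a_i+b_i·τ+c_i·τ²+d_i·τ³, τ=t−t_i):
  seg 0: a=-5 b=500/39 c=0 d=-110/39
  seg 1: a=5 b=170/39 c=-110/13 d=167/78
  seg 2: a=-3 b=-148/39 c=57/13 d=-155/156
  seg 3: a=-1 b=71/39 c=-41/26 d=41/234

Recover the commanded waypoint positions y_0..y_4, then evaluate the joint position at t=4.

y_0 = S_0(0) = a_0 = -5
y_1 = S_1(0) = a_1 = 5
y_2 = S_2(0) = a_2 = -3
y_3 = S_3(0) = a_3 = -1
y_4 = S_3(3) = -5
t_q=4 is in segment 2 (τ=1); S_2(τ)=-177/52

y_0=-5 y_1=5 y_2=-3 y_3=-1 y_4=-5
S(4) = -177/52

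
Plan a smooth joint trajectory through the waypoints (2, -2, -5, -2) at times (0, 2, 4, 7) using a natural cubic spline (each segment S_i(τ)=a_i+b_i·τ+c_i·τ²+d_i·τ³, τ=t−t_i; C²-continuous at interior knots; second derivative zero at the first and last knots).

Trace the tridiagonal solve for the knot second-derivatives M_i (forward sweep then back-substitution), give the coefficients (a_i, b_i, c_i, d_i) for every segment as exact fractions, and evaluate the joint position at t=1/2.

  seg 0: a=2 b=-2 c=0 d=0
  seg 1: a=-2 b=-2 c=0 d=1/8
  seg 2: a=-5 b=-1/2 c=3/4 d=-1/12
S(1/2) = 1

Δ: Δ0=-2, Δ1=-3/2, Δ2=1
row 1: diag=8, rhs=3; c'=1/4, d'=3/8
row 2: denom=10−2·1/4=19/2; d'=(15−2·3/8)/(19/2)=3/2
back: M2=3/2
back: M1=3/8−1/4·3/2=0
M: M0=0, M1=0, M2=3/2, M3=0
seg 0: a=2, c=M0/2=0, d=(M1−M0)/(6·2)=0, b=Δ0−h0·(2M0+M1)/6=-2
seg 1: a=-2, c=M1/2=0, d=(M2−M1)/(6·2)=1/8, b=Δ1−h1·(2M1+M2)/6=-2
seg 2: a=-5, c=M2/2=3/4, d=(M3−M2)/(6·3)=-1/12, b=Δ2−h2·(2M2+M3)/6=-1/2
t_q=1/2 → seg 0, τ=1/2; S=2+-2·τ+0·τ²+0·τ³=1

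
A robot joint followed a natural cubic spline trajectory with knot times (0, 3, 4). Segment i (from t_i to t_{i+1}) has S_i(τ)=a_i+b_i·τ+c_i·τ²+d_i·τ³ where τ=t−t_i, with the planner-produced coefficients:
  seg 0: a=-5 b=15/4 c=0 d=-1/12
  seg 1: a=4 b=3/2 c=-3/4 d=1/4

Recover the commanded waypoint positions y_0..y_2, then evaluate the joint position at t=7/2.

y_0 = S_0(0) = a_0 = -5
y_1 = S_1(0) = a_1 = 4
y_2 = S_1(1) = 5
t_q=7/2 is in segment 1 (τ=1/2); S_1(τ)=147/32

y_0=-5 y_1=4 y_2=5
S(7/2) = 147/32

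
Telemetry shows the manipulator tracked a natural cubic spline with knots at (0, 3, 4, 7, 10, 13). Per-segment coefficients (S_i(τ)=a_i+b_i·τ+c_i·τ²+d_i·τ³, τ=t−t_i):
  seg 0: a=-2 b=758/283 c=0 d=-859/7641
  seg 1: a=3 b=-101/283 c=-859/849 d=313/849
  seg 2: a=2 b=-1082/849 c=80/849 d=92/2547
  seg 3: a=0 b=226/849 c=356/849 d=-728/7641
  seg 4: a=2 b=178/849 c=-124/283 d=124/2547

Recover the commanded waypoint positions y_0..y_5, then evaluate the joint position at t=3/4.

y_0=-2 y_1=3 y_2=2 y_3=0 y_4=2 y_5=0
S(3/4) = -699/18112

y_0 = S_0(0) = a_0 = -2
y_1 = S_1(0) = a_1 = 3
y_2 = S_2(0) = a_2 = 2
y_3 = S_3(0) = a_3 = 0
y_4 = S_4(0) = a_4 = 2
y_5 = S_4(3) = 0
t_q=3/4 is in segment 0 (τ=3/4); S_0(τ)=-699/18112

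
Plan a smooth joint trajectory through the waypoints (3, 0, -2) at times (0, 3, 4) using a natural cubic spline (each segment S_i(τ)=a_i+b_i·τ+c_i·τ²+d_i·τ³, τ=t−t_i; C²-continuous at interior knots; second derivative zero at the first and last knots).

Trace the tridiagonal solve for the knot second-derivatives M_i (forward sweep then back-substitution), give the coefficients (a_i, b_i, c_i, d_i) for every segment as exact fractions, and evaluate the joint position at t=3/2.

Δ: Δ0=-1, Δ1=-2
row 1: diag=8, rhs=-6; c'=1/8, d'=-3/4
back: M1=-3/4
M: M0=0, M1=-3/4, M2=0
seg 0: a=3, c=M0/2=0, d=(M1−M0)/(6·3)=-1/24, b=Δ0−h0·(2M0+M1)/6=-5/8
seg 1: a=0, c=M1/2=-3/8, d=(M2−M1)/(6·1)=1/8, b=Δ1−h1·(2M1+M2)/6=-7/4
t_q=3/2 → seg 0, τ=3/2; S=3+-5/8·τ+0·τ²+-1/24·τ³=123/64

  seg 0: a=3 b=-5/8 c=0 d=-1/24
  seg 1: a=0 b=-7/4 c=-3/8 d=1/8
S(3/2) = 123/64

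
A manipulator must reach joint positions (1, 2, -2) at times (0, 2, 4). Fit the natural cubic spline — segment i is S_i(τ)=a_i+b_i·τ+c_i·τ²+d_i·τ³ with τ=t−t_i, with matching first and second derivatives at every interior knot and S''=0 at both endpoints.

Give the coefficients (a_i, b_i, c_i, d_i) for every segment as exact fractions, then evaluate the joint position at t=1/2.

Δ: Δ0=1/2, Δ1=-2
row 1: diag=8, rhs=-15; c'=1/4, d'=-15/8
back: M1=-15/8
M: M0=0, M1=-15/8, M2=0
seg 0: a=1, c=M0/2=0, d=(M1−M0)/(6·2)=-5/32, b=Δ0−h0·(2M0+M1)/6=9/8
seg 1: a=2, c=M1/2=-15/16, d=(M2−M1)/(6·2)=5/32, b=Δ1−h1·(2M1+M2)/6=-3/4
t_q=1/2 → seg 0, τ=1/2; S=1+9/8·τ+0·τ²+-5/32·τ³=395/256

  seg 0: a=1 b=9/8 c=0 d=-5/32
  seg 1: a=2 b=-3/4 c=-15/16 d=5/32
S(1/2) = 395/256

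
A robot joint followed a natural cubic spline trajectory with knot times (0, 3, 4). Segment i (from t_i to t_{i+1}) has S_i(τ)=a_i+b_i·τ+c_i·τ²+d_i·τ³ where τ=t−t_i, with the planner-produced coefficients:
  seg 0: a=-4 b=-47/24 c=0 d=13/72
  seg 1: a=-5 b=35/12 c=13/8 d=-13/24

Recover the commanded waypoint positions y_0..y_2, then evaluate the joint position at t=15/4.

y_0 = S_0(0) = a_0 = -4
y_1 = S_1(0) = a_1 = -5
y_2 = S_1(1) = -1
t_q=15/4 is in segment 1 (τ=3/4); S_1(τ)=-1089/512

y_0=-4 y_1=-5 y_2=-1
S(15/4) = -1089/512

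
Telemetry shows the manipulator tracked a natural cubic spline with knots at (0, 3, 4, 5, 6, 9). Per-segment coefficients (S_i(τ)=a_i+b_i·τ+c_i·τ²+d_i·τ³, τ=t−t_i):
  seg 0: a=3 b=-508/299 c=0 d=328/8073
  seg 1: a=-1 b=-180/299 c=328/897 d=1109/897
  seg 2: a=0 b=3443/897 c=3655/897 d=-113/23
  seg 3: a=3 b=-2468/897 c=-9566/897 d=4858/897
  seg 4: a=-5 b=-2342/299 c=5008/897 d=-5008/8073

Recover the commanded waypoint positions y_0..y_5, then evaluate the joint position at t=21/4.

y_0 = S_0(0) = a_0 = 3
y_1 = S_1(0) = a_1 = -1
y_2 = S_2(0) = a_2 = 0
y_3 = S_3(0) = a_3 = 3
y_4 = S_4(0) = a_4 = -5
y_5 = S_4(3) = 5
t_q=21/4 is in segment 3 (τ=1/4); S_3(τ)=16555/9568

y_0=3 y_1=-1 y_2=0 y_3=3 y_4=-5 y_5=5
S(21/4) = 16555/9568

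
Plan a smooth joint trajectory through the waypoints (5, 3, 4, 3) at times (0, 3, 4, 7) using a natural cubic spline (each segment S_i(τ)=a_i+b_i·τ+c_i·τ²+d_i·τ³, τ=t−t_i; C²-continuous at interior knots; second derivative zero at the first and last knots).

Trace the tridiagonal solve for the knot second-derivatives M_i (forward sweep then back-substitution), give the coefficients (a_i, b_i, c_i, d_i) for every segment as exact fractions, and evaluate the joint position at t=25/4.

Δ: Δ0=-2/3, Δ1=1, Δ2=-1/3
row 1: diag=8, rhs=10; c'=1/8, d'=5/4
row 2: denom=8−1·1/8=63/8; d'=(-8−1·5/4)/(63/8)=-74/63
back: M2=-74/63
back: M1=5/4−1/8·-74/63=88/63
M: M0=0, M1=88/63, M2=-74/63, M3=0
seg 0: a=5, c=M0/2=0, d=(M1−M0)/(6·3)=44/567, b=Δ0−h0·(2M0+M1)/6=-86/63
seg 1: a=3, c=M1/2=44/63, d=(M2−M1)/(6·1)=-3/7, b=Δ1−h1·(2M1+M2)/6=46/63
seg 2: a=4, c=M2/2=-37/63, d=(M3−M2)/(6·3)=37/567, b=Δ2−h2·(2M2+M3)/6=53/63
t_q=25/4 → seg 2, τ=9/4; S=4+53/63·τ+-37/63·τ²+37/567·τ³=1641/448

  seg 0: a=5 b=-86/63 c=0 d=44/567
  seg 1: a=3 b=46/63 c=44/63 d=-3/7
  seg 2: a=4 b=53/63 c=-37/63 d=37/567
S(25/4) = 1641/448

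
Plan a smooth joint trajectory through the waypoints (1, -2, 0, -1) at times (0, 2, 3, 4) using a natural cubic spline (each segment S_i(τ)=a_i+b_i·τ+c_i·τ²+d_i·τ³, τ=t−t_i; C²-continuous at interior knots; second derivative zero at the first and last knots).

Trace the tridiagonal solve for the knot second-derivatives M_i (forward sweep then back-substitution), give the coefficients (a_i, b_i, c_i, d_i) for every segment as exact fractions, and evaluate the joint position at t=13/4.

Δ: Δ0=-3/2, Δ1=2, Δ2=-1
row 1: diag=6, rhs=21; c'=1/6, d'=7/2
row 2: denom=4−1·1/6=23/6; d'=(-18−1·7/2)/(23/6)=-129/23
back: M2=-129/23
back: M1=7/2−1/6·-129/23=102/23
M: M0=0, M1=102/23, M2=-129/23, M3=0
seg 0: a=1, c=M0/2=0, d=(M1−M0)/(6·2)=17/46, b=Δ0−h0·(2M0+M1)/6=-137/46
seg 1: a=-2, c=M1/2=51/23, d=(M2−M1)/(6·1)=-77/46, b=Δ1−h1·(2M1+M2)/6=67/46
seg 2: a=0, c=M2/2=-129/46, d=(M3−M2)/(6·1)=43/46, b=Δ2−h2·(2M2+M3)/6=20/23
t_q=13/4 → seg 2, τ=1/4; S=0+20/23·τ+-129/46·τ²+43/46·τ³=167/2944

  seg 0: a=1 b=-137/46 c=0 d=17/46
  seg 1: a=-2 b=67/46 c=51/23 d=-77/46
  seg 2: a=0 b=20/23 c=-129/46 d=43/46
S(13/4) = 167/2944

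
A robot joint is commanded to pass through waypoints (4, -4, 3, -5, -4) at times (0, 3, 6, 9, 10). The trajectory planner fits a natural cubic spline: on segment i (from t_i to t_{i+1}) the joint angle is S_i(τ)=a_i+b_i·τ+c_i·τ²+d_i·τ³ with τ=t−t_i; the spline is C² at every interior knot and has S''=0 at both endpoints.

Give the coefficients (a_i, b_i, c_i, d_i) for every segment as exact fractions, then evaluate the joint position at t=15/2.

  seg 0: a=4 b=-121/27 c=0 d=49/243
  seg 1: a=-4 b=26/27 c=49/27 d=-110/243
  seg 2: a=3 b=-10/27 c=-61/27 d=121/243
  seg 3: a=-5 b=-13/27 c=20/9 d=-20/27
S(15/2) = -23/24

Δ: Δ0=-8/3, Δ1=7/3, Δ2=-8/3, Δ3=1
row 1: diag=12, rhs=30; c'=1/4, d'=5/2
row 2: denom=12−3·1/4=45/4; d'=(-30−3·5/2)/(45/4)=-10/3
row 3: denom=8−3·4/15=36/5; d'=(22−3·-10/3)/(36/5)=40/9
back: M3=40/9
back: M2=-10/3−4/15·40/9=-122/27
back: M1=5/2−1/4·-122/27=98/27
M: M0=0, M1=98/27, M2=-122/27, M3=40/9, M4=0
seg 0: a=4, c=M0/2=0, d=(M1−M0)/(6·3)=49/243, b=Δ0−h0·(2M0+M1)/6=-121/27
seg 1: a=-4, c=M1/2=49/27, d=(M2−M1)/(6·3)=-110/243, b=Δ1−h1·(2M1+M2)/6=26/27
seg 2: a=3, c=M2/2=-61/27, d=(M3−M2)/(6·3)=121/243, b=Δ2−h2·(2M2+M3)/6=-10/27
seg 3: a=-5, c=M3/2=20/9, d=(M4−M3)/(6·1)=-20/27, b=Δ3−h3·(2M3+M4)/6=-13/27
t_q=15/2 → seg 2, τ=3/2; S=3+-10/27·τ+-61/27·τ²+121/243·τ³=-23/24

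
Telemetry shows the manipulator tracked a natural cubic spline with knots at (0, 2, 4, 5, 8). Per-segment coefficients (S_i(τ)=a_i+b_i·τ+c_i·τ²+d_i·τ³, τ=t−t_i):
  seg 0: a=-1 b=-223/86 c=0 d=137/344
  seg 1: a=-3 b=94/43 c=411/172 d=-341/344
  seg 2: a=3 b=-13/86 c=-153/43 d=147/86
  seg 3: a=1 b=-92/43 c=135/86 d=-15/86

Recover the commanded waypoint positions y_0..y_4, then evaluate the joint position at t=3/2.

y_0 = S_0(0) = a_0 = -1
y_1 = S_1(0) = a_1 = -3
y_2 = S_2(0) = a_2 = 3
y_3 = S_3(0) = a_3 = 1
y_4 = S_3(3) = 4
t_q=3/2 is in segment 0 (τ=3/2); S_0(τ)=-9757/2752

y_0=-1 y_1=-3 y_2=3 y_3=1 y_4=4
S(3/2) = -9757/2752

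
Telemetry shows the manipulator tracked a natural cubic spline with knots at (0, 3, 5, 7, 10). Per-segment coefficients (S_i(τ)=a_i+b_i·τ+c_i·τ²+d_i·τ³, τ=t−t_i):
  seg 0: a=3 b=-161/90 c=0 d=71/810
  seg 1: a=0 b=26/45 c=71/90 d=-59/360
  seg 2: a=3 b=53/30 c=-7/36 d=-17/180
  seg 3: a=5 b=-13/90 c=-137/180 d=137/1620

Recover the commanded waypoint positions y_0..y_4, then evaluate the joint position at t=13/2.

y_0=3 y_1=0 y_2=3 y_3=5 y_4=0
S(13/2) = 783/160

y_0 = S_0(0) = a_0 = 3
y_1 = S_1(0) = a_1 = 0
y_2 = S_2(0) = a_2 = 3
y_3 = S_3(0) = a_3 = 5
y_4 = S_3(3) = 0
t_q=13/2 is in segment 2 (τ=3/2); S_2(τ)=783/160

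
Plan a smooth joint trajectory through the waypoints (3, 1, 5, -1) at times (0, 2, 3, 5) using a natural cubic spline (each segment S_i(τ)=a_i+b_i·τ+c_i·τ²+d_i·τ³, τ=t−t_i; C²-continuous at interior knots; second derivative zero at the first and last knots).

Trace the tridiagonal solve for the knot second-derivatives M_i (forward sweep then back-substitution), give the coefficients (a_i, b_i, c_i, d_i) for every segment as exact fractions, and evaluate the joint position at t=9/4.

  seg 0: a=3 b=-109/35 c=0 d=37/70
  seg 1: a=1 b=113/35 c=111/35 d=-12/5
  seg 2: a=5 b=83/35 c=-141/35 d=47/70
S(9/4) = 551/280

Δ: Δ0=-1, Δ1=4, Δ2=-3
row 1: diag=6, rhs=30; c'=1/6, d'=5
row 2: denom=6−1·1/6=35/6; d'=(-42−1·5)/(35/6)=-282/35
back: M2=-282/35
back: M1=5−1/6·-282/35=222/35
M: M0=0, M1=222/35, M2=-282/35, M3=0
seg 0: a=3, c=M0/2=0, d=(M1−M0)/(6·2)=37/70, b=Δ0−h0·(2M0+M1)/6=-109/35
seg 1: a=1, c=M1/2=111/35, d=(M2−M1)/(6·1)=-12/5, b=Δ1−h1·(2M1+M2)/6=113/35
seg 2: a=5, c=M2/2=-141/35, d=(M3−M2)/(6·2)=47/70, b=Δ2−h2·(2M2+M3)/6=83/35
t_q=9/4 → seg 1, τ=1/4; S=1+113/35·τ+111/35·τ²+-12/5·τ³=551/280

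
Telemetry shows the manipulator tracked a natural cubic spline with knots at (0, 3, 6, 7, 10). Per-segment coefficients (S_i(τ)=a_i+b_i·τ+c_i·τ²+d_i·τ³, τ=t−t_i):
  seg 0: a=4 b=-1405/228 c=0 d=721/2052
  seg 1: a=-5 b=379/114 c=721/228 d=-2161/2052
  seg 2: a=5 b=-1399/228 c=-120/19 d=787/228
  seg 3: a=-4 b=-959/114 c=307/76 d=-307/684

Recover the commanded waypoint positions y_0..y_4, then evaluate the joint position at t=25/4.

y_0 = S_0(0) = a_0 = 4
y_1 = S_1(0) = a_1 = -5
y_2 = S_2(0) = a_2 = 5
y_3 = S_3(0) = a_3 = -4
y_4 = S_3(3) = -5
t_q=25/4 is in segment 2 (τ=1/4); S_2(τ)=15201/4864

y_0=4 y_1=-5 y_2=5 y_3=-4 y_4=-5
S(25/4) = 15201/4864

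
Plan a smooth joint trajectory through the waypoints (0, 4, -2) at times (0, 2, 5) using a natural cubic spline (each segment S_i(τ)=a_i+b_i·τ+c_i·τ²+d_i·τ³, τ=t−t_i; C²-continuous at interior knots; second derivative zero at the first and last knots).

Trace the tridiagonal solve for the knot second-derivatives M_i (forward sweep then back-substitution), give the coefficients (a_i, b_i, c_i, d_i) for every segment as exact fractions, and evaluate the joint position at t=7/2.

Δ: Δ0=2, Δ1=-2
row 1: diag=10, rhs=-24; c'=3/10, d'=-12/5
back: M1=-12/5
M: M0=0, M1=-12/5, M2=0
seg 0: a=0, c=M0/2=0, d=(M1−M0)/(6·2)=-1/5, b=Δ0−h0·(2M0+M1)/6=14/5
seg 1: a=4, c=M1/2=-6/5, d=(M2−M1)/(6·3)=2/15, b=Δ1−h1·(2M1+M2)/6=2/5
t_q=7/2 → seg 1, τ=3/2; S=4+2/5·τ+-6/5·τ²+2/15·τ³=47/20

  seg 0: a=0 b=14/5 c=0 d=-1/5
  seg 1: a=4 b=2/5 c=-6/5 d=2/15
S(7/2) = 47/20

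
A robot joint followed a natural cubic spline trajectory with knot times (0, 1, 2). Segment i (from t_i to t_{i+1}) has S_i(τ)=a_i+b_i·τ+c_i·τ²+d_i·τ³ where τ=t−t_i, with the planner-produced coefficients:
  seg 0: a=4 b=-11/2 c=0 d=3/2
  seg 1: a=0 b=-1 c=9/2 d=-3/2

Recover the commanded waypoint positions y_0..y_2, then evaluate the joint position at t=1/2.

y_0 = S_0(0) = a_0 = 4
y_1 = S_1(0) = a_1 = 0
y_2 = S_1(1) = 2
t_q=1/2 is in segment 0 (τ=1/2); S_0(τ)=23/16

y_0=4 y_1=0 y_2=2
S(1/2) = 23/16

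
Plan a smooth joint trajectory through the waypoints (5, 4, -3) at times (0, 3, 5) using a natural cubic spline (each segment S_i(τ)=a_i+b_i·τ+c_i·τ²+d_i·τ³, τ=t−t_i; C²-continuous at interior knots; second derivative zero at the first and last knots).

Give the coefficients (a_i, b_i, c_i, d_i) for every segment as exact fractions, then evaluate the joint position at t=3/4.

Δ: Δ0=-1/3, Δ1=-7/2
row 1: diag=10, rhs=-19; c'=1/5, d'=-19/10
back: M1=-19/10
M: M0=0, M1=-19/10, M2=0
seg 0: a=5, c=M0/2=0, d=(M1−M0)/(6·3)=-19/180, b=Δ0−h0·(2M0+M1)/6=37/60
seg 1: a=4, c=M1/2=-19/20, d=(M2−M1)/(6·2)=19/120, b=Δ1−h1·(2M1+M2)/6=-67/30
t_q=3/4 → seg 0, τ=3/4; S=5+37/60·τ+0·τ²+-19/180·τ³=1387/256

  seg 0: a=5 b=37/60 c=0 d=-19/180
  seg 1: a=4 b=-67/30 c=-19/20 d=19/120
S(3/4) = 1387/256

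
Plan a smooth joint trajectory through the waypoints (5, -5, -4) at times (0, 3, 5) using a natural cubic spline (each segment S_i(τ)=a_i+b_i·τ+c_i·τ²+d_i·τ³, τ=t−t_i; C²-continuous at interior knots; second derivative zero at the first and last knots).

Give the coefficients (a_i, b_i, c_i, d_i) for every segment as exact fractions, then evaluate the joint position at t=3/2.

  seg 0: a=5 b=-269/60 c=0 d=23/180
  seg 1: a=-5 b=-31/30 c=23/20 d=-23/120
S(3/2) = -207/160

Δ: Δ0=-10/3, Δ1=1/2
row 1: diag=10, rhs=23; c'=1/5, d'=23/10
back: M1=23/10
M: M0=0, M1=23/10, M2=0
seg 0: a=5, c=M0/2=0, d=(M1−M0)/(6·3)=23/180, b=Δ0−h0·(2M0+M1)/6=-269/60
seg 1: a=-5, c=M1/2=23/20, d=(M2−M1)/(6·2)=-23/120, b=Δ1−h1·(2M1+M2)/6=-31/30
t_q=3/2 → seg 0, τ=3/2; S=5+-269/60·τ+0·τ²+23/180·τ³=-207/160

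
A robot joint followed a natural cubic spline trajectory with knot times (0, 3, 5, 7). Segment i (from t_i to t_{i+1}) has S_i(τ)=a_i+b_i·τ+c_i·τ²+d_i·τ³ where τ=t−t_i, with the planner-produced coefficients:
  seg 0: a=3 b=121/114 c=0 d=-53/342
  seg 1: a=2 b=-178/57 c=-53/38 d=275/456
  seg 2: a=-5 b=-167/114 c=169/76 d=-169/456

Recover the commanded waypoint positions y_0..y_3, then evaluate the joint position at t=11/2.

y_0 = S_0(0) = a_0 = 3
y_1 = S_1(0) = a_1 = 2
y_2 = S_2(0) = a_2 = -5
y_3 = S_2(2) = -2
t_q=11/2 is in segment 2 (τ=1/2); S_2(τ)=-6351/1216

y_0=3 y_1=2 y_2=-5 y_3=-2
S(11/2) = -6351/1216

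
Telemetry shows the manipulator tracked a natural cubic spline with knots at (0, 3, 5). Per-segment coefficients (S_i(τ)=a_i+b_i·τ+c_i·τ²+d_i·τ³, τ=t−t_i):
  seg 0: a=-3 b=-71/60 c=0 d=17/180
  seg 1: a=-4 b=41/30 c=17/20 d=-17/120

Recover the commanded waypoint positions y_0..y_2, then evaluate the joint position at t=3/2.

y_0 = S_0(0) = a_0 = -3
y_1 = S_1(0) = a_1 = -4
y_2 = S_1(2) = 1
t_q=3/2 is in segment 0 (τ=3/2); S_0(τ)=-713/160

y_0=-3 y_1=-4 y_2=1
S(3/2) = -713/160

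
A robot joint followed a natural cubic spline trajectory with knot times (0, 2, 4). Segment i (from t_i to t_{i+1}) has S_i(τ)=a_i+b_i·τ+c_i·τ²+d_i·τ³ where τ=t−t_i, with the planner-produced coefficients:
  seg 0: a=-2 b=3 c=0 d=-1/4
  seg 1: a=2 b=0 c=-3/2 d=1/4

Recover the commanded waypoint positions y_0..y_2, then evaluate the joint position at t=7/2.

y_0=-2 y_1=2 y_2=-2
S(7/2) = -17/32

y_0 = S_0(0) = a_0 = -2
y_1 = S_1(0) = a_1 = 2
y_2 = S_1(2) = -2
t_q=7/2 is in segment 1 (τ=3/2); S_1(τ)=-17/32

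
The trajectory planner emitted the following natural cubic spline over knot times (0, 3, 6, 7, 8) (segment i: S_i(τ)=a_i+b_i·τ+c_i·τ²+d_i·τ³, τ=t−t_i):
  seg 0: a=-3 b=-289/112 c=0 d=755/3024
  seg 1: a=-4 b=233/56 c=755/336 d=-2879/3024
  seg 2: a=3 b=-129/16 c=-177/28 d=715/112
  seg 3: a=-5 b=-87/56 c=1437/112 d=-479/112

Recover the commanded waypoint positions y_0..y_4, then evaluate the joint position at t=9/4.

y_0=-3 y_1=-4 y_2=3 y_3=-5 y_4=2
S(9/4) = -6105/1024

y_0 = S_0(0) = a_0 = -3
y_1 = S_1(0) = a_1 = -4
y_2 = S_2(0) = a_2 = 3
y_3 = S_3(0) = a_3 = -5
y_4 = S_3(1) = 2
t_q=9/4 is in segment 0 (τ=9/4); S_0(τ)=-6105/1024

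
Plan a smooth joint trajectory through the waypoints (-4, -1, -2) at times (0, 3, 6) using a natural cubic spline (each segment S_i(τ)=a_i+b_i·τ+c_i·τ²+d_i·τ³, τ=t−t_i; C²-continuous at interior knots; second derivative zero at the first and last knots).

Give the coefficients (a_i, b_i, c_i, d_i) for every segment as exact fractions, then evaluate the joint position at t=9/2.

Δ: Δ0=1, Δ1=-1/3
row 1: diag=12, rhs=-8; c'=1/4, d'=-2/3
back: M1=-2/3
M: M0=0, M1=-2/3, M2=0
seg 0: a=-4, c=M0/2=0, d=(M1−M0)/(6·3)=-1/27, b=Δ0−h0·(2M0+M1)/6=4/3
seg 1: a=-1, c=M1/2=-1/3, d=(M2−M1)/(6·3)=1/27, b=Δ1−h1·(2M1+M2)/6=1/3
t_q=9/2 → seg 1, τ=3/2; S=-1+1/3·τ+-1/3·τ²+1/27·τ³=-9/8

  seg 0: a=-4 b=4/3 c=0 d=-1/27
  seg 1: a=-1 b=1/3 c=-1/3 d=1/27
S(9/2) = -9/8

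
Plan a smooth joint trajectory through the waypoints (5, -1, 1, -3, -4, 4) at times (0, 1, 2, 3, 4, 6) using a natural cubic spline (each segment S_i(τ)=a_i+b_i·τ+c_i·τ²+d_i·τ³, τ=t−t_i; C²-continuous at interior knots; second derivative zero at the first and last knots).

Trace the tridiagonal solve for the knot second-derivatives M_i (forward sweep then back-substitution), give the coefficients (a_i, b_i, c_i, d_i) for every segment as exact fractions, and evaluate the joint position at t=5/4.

  seg 0: a=5 b=-2765/321 c=0 d=839/321
  seg 1: a=-1 b=-248/321 c=839/107 d=-1627/321
  seg 2: a=1 b=-95/321 c=-788/107 d=1175/321
  seg 3: a=-3 b=-1298/321 c=387/107 d=-184/321
  seg 4: a=-4 b=472/321 c=203/107 d=-203/642
S(5/4) = -5357/6848

Δ: Δ0=-6, Δ1=2, Δ2=-4, Δ3=-1, Δ4=4
row 1: diag=4, rhs=48; c'=1/4, d'=12
row 2: denom=4−1·1/4=15/4; d'=(-36−1·12)/(15/4)=-64/5
row 3: denom=4−1·4/15=56/15; d'=(18−1·-64/5)/(56/15)=33/4
row 4: denom=6−1·15/56=321/56; d'=(30−1·33/4)/(321/56)=406/107
back: M4=406/107
back: M3=33/4−15/56·406/107=774/107
back: M2=-64/5−4/15·774/107=-1576/107
back: M1=12−1/4·-1576/107=1678/107
M: M0=0, M1=1678/107, M2=-1576/107, M3=774/107, M4=406/107, M5=0
seg 0: a=5, c=M0/2=0, d=(M1−M0)/(6·1)=839/321, b=Δ0−h0·(2M0+M1)/6=-2765/321
seg 1: a=-1, c=M1/2=839/107, d=(M2−M1)/(6·1)=-1627/321, b=Δ1−h1·(2M1+M2)/6=-248/321
seg 2: a=1, c=M2/2=-788/107, d=(M3−M2)/(6·1)=1175/321, b=Δ2−h2·(2M2+M3)/6=-95/321
seg 3: a=-3, c=M3/2=387/107, d=(M4−M3)/(6·1)=-184/321, b=Δ3−h3·(2M3+M4)/6=-1298/321
seg 4: a=-4, c=M4/2=203/107, d=(M5−M4)/(6·2)=-203/642, b=Δ4−h4·(2M4+M5)/6=472/321
t_q=5/4 → seg 1, τ=1/4; S=-1+-248/321·τ+839/107·τ²+-1627/321·τ³=-5357/6848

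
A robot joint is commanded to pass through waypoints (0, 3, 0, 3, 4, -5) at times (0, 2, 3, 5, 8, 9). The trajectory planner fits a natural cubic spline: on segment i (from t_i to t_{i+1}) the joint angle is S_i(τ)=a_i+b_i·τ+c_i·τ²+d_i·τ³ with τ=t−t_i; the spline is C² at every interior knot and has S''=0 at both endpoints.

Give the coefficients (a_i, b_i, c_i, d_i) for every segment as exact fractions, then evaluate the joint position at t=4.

  seg 0: a=0 b=45299/13758 c=0 d=-12331/27516
  seg 1: a=3 b=-28687/13758 c=-12331/4586 d=12203/6879
  seg 2: a=0 b=-29455/13758 c=12075/4586 d=-11179/27516
  seg 3: a=3 b=48371/13758 c=448/2293 d=-5761/13758
  seg 4: a=4 b=-45524/6879 c=-16387/4586 d=16387/13758
S(4) = 787/9172

Δ: Δ0=3/2, Δ1=-3, Δ2=3/2, Δ3=1/3, Δ4=-9
row 1: diag=6, rhs=-27; c'=1/6, d'=-9/2
row 2: denom=6−1·1/6=35/6; d'=(27−1·-9/2)/(35/6)=27/5
row 3: denom=10−2·12/35=326/35; d'=(-7−2·27/5)/(326/35)=-623/326
row 4: denom=8−3·105/326=2293/326; d'=(-56−3·-623/326)/(2293/326)=-16387/2293
back: M4=-16387/2293
back: M3=-623/326−105/326·-16387/2293=896/2293
back: M2=27/5−12/35·896/2293=12075/2293
back: M1=-9/2−1/6·12075/2293=-12331/2293
M: M0=0, M1=-12331/2293, M2=12075/2293, M3=896/2293, M4=-16387/2293, M5=0
seg 0: a=0, c=M0/2=0, d=(M1−M0)/(6·2)=-12331/27516, b=Δ0−h0·(2M0+M1)/6=45299/13758
seg 1: a=3, c=M1/2=-12331/4586, d=(M2−M1)/(6·1)=12203/6879, b=Δ1−h1·(2M1+M2)/6=-28687/13758
seg 2: a=0, c=M2/2=12075/4586, d=(M3−M2)/(6·2)=-11179/27516, b=Δ2−h2·(2M2+M3)/6=-29455/13758
seg 3: a=3, c=M3/2=448/2293, d=(M4−M3)/(6·3)=-5761/13758, b=Δ3−h3·(2M3+M4)/6=48371/13758
seg 4: a=4, c=M4/2=-16387/4586, d=(M5−M4)/(6·1)=16387/13758, b=Δ4−h4·(2M4+M5)/6=-45524/6879
t_q=4 → seg 2, τ=1; S=0+-29455/13758·τ+12075/4586·τ²+-11179/27516·τ³=787/9172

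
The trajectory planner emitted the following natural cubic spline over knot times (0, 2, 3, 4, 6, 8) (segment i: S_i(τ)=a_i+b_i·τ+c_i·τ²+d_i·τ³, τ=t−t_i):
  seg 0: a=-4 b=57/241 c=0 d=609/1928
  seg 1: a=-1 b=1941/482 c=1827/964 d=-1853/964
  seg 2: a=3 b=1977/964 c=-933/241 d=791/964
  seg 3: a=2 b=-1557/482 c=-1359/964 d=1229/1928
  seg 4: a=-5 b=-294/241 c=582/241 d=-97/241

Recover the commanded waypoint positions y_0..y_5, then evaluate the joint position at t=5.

y_0 = S_0(0) = a_0 = -4
y_1 = S_1(0) = a_1 = -1
y_2 = S_2(0) = a_2 = 3
y_3 = S_3(0) = a_3 = 2
y_4 = S_4(0) = a_4 = -5
y_5 = S_4(2) = -1
t_q=5 is in segment 3 (τ=1); S_3(τ)=-3861/1928

y_0=-4 y_1=-1 y_2=3 y_3=2 y_4=-5 y_5=-1
S(5) = -3861/1928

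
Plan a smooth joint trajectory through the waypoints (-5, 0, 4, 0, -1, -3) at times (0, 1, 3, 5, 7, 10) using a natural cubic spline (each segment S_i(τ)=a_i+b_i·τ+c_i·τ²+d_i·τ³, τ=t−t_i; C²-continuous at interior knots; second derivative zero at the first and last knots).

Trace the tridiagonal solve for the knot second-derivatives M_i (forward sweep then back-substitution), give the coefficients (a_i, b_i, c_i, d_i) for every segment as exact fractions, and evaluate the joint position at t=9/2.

Δ: Δ0=5, Δ1=2, Δ2=-2, Δ3=-1/2, Δ4=-2/3
row 1: diag=6, rhs=-18; c'=1/3, d'=-3
row 2: denom=8−2·1/3=22/3; d'=(-24−2·-3)/(22/3)=-27/11
row 3: denom=8−2·3/11=82/11; d'=(9−2·-27/11)/(82/11)=153/82
row 4: denom=10−2·11/41=388/41; d'=(-1−2·153/82)/(388/41)=-1/2
back: M4=-1/2
back: M3=153/82−11/41·-1/2=2
back: M2=-27/11−3/11·2=-3
back: M1=-3−1/3·-3=-2
M: M0=0, M1=-2, M2=-3, M3=2, M4=-1/2, M5=0
seg 0: a=-5, c=M0/2=0, d=(M1−M0)/(6·1)=-1/3, b=Δ0−h0·(2M0+M1)/6=16/3
seg 1: a=0, c=M1/2=-1, d=(M2−M1)/(6·2)=-1/12, b=Δ1−h1·(2M1+M2)/6=13/3
seg 2: a=4, c=M2/2=-3/2, d=(M3−M2)/(6·2)=5/12, b=Δ2−h2·(2M2+M3)/6=-2/3
seg 3: a=0, c=M3/2=1, d=(M4−M3)/(6·2)=-5/24, b=Δ3−h3·(2M3+M4)/6=-5/3
seg 4: a=-1, c=M4/2=-1/4, d=(M5−M4)/(6·3)=1/36, b=Δ4−h4·(2M4+M5)/6=-1/6
t_q=9/2 → seg 2, τ=3/2; S=4+-2/3·τ+-3/2·τ²+5/12·τ³=33/32

  seg 0: a=-5 b=16/3 c=0 d=-1/3
  seg 1: a=0 b=13/3 c=-1 d=-1/12
  seg 2: a=4 b=-2/3 c=-3/2 d=5/12
  seg 3: a=0 b=-5/3 c=1 d=-5/24
  seg 4: a=-1 b=-1/6 c=-1/4 d=1/36
S(9/2) = 33/32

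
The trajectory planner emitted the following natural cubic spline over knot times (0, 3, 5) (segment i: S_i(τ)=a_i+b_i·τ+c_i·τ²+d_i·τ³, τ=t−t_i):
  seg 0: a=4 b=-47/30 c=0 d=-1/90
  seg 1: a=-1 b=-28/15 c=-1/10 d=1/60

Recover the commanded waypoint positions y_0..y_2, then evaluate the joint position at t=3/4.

y_0 = S_0(0) = a_0 = 4
y_1 = S_1(0) = a_1 = -1
y_2 = S_1(2) = -5
t_q=3/4 is in segment 0 (τ=3/4); S_0(τ)=361/128

y_0=4 y_1=-1 y_2=-5
S(3/4) = 361/128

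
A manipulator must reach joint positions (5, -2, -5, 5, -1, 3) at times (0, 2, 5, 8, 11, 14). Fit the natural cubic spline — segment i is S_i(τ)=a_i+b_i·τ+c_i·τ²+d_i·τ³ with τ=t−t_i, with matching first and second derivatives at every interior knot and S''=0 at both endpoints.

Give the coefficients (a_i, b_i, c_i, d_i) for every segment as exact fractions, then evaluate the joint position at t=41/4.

  seg 0: a=5 b=-11419/3090 c=0 d=151/3090
  seg 1: a=-2 b=-9607/3090 c=151/515 d=3799/27810
  seg 2: a=-5 b=3613/1545 c=941/618 d=-11041/27810
  seg 3: a=5 b=2333/3090 c=-1056/515 d=2099/5562
  seg 4: a=-1 b=-2099/1545 c=4159/3090 d=-4159/27810
S(41/4) = 40661/65920

Δ: Δ0=-7/2, Δ1=-1, Δ2=10/3, Δ3=-2, Δ4=4/3
row 1: diag=10, rhs=15; c'=3/10, d'=3/2
row 2: denom=12−3·3/10=111/10; d'=(26−3·3/2)/(111/10)=215/111
row 3: denom=12−3·10/37=414/37; d'=(-32−3·215/111)/(414/37)=-1399/414
row 4: denom=12−3·37/138=515/46; d'=(20−3·-1399/414)/(515/46)=4159/1545
back: M4=4159/1545
back: M3=-1399/414−37/138·4159/1545=-2112/515
back: M2=215/111−10/37·-2112/515=941/309
back: M1=3/2−3/10·941/309=302/515
M: M0=0, M1=302/515, M2=941/309, M3=-2112/515, M4=4159/1545, M5=0
seg 0: a=5, c=M0/2=0, d=(M1−M0)/(6·2)=151/3090, b=Δ0−h0·(2M0+M1)/6=-11419/3090
seg 1: a=-2, c=M1/2=151/515, d=(M2−M1)/(6·3)=3799/27810, b=Δ1−h1·(2M1+M2)/6=-9607/3090
seg 2: a=-5, c=M2/2=941/618, d=(M3−M2)/(6·3)=-11041/27810, b=Δ2−h2·(2M2+M3)/6=3613/1545
seg 3: a=5, c=M3/2=-1056/515, d=(M4−M3)/(6·3)=2099/5562, b=Δ3−h3·(2M3+M4)/6=2333/3090
seg 4: a=-1, c=M4/2=4159/3090, d=(M5−M4)/(6·3)=-4159/27810, b=Δ4−h4·(2M4+M5)/6=-2099/1545
t_q=41/4 → seg 3, τ=9/4; S=5+2333/3090·τ+-1056/515·τ²+2099/5562·τ³=40661/65920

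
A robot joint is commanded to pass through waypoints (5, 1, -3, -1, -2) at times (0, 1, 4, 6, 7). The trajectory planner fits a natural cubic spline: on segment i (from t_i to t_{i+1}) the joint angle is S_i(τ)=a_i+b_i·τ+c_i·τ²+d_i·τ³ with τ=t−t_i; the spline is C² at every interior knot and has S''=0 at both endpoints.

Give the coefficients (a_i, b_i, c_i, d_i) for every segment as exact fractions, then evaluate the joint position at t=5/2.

  seg 0: a=5 b=-2507/591 c=0 d=143/591
  seg 1: a=1 b=-2078/591 c=143/197 d=1/1773
  seg 2: a=-3 b=505/591 c=144/197 d=-389/1182
  seg 3: a=-1 b=-101/591 c=-245/197 d=245/591
S(5/2) = -4159/1576

Δ: Δ0=-4, Δ1=-4/3, Δ2=1, Δ3=-1
row 1: diag=8, rhs=16; c'=3/8, d'=2
row 2: denom=10−3·3/8=71/8; d'=(14−3·2)/(71/8)=64/71
row 3: denom=6−2·16/71=394/71; d'=(-12−2·64/71)/(394/71)=-490/197
back: M3=-490/197
back: M2=64/71−16/71·-490/197=288/197
back: M1=2−3/8·288/197=286/197
M: M0=0, M1=286/197, M2=288/197, M3=-490/197, M4=0
seg 0: a=5, c=M0/2=0, d=(M1−M0)/(6·1)=143/591, b=Δ0−h0·(2M0+M1)/6=-2507/591
seg 1: a=1, c=M1/2=143/197, d=(M2−M1)/(6·3)=1/1773, b=Δ1−h1·(2M1+M2)/6=-2078/591
seg 2: a=-3, c=M2/2=144/197, d=(M3−M2)/(6·2)=-389/1182, b=Δ2−h2·(2M2+M3)/6=505/591
seg 3: a=-1, c=M3/2=-245/197, d=(M4−M3)/(6·1)=245/591, b=Δ3−h3·(2M3+M4)/6=-101/591
t_q=5/2 → seg 1, τ=3/2; S=1+-2078/591·τ+143/197·τ²+1/1773·τ³=-4159/1576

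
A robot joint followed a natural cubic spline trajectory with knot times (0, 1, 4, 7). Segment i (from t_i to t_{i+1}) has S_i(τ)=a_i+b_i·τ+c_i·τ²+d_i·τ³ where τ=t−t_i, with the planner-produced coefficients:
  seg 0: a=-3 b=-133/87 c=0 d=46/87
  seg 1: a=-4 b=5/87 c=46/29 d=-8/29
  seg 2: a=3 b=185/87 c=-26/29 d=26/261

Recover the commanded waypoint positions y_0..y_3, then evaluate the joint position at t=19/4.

y_0=-3 y_1=-4 y_2=3 y_3=4
S(19/4) = 3835/928

y_0 = S_0(0) = a_0 = -3
y_1 = S_1(0) = a_1 = -4
y_2 = S_2(0) = a_2 = 3
y_3 = S_2(3) = 4
t_q=19/4 is in segment 2 (τ=3/4); S_2(τ)=3835/928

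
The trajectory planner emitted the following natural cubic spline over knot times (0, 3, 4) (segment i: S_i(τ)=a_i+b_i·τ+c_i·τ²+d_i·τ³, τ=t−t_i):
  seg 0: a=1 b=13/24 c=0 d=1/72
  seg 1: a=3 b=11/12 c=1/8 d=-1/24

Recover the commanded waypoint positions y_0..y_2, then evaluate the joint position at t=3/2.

y_0 = S_0(0) = a_0 = 1
y_1 = S_1(0) = a_1 = 3
y_2 = S_1(1) = 4
t_q=3/2 is in segment 0 (τ=3/2); S_0(τ)=119/64

y_0=1 y_1=3 y_2=4
S(3/2) = 119/64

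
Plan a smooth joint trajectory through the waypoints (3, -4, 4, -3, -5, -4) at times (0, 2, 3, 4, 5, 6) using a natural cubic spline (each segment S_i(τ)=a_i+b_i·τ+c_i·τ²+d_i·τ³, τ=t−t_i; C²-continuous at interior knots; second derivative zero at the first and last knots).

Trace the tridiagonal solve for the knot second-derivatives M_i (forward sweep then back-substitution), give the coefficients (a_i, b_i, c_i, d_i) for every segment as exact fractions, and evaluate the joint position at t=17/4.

  seg 0: a=3 b=-5791/642 c=0 d=443/321
  seg 1: a=-4 b=4841/642 c=886/107 d=-5021/642
  seg 2: a=4 b=205/321 c=-3249/214 d=4843/642
  seg 3: a=-3 b=-4555/642 c=797/107 d=-1511/642
  seg 4: a=-5 b=238/321 c=83/214 d=-83/642
S(17/4) = -59509/13696

Δ: Δ0=-7/2, Δ1=8, Δ2=-7, Δ3=-2, Δ4=1
row 1: diag=6, rhs=69; c'=1/6, d'=23/2
row 2: denom=4−1·1/6=23/6; d'=(-90−1·23/2)/(23/6)=-609/23
row 3: denom=4−1·6/23=86/23; d'=(30−1·-609/23)/(86/23)=1299/86
row 4: denom=4−1·23/86=321/86; d'=(18−1·1299/86)/(321/86)=83/107
back: M4=83/107
back: M3=1299/86−23/86·83/107=1594/107
back: M2=-609/23−6/23·1594/107=-3249/107
back: M1=23/2−1/6·-3249/107=1772/107
M: M0=0, M1=1772/107, M2=-3249/107, M3=1594/107, M4=83/107, M5=0
seg 0: a=3, c=M0/2=0, d=(M1−M0)/(6·2)=443/321, b=Δ0−h0·(2M0+M1)/6=-5791/642
seg 1: a=-4, c=M1/2=886/107, d=(M2−M1)/(6·1)=-5021/642, b=Δ1−h1·(2M1+M2)/6=4841/642
seg 2: a=4, c=M2/2=-3249/214, d=(M3−M2)/(6·1)=4843/642, b=Δ2−h2·(2M2+M3)/6=205/321
seg 3: a=-3, c=M3/2=797/107, d=(M4−M3)/(6·1)=-1511/642, b=Δ3−h3·(2M3+M4)/6=-4555/642
seg 4: a=-5, c=M4/2=83/214, d=(M5−M4)/(6·1)=-83/642, b=Δ4−h4·(2M4+M5)/6=238/321
t_q=17/4 → seg 3, τ=1/4; S=-3+-4555/642·τ+797/107·τ²+-1511/642·τ³=-59509/13696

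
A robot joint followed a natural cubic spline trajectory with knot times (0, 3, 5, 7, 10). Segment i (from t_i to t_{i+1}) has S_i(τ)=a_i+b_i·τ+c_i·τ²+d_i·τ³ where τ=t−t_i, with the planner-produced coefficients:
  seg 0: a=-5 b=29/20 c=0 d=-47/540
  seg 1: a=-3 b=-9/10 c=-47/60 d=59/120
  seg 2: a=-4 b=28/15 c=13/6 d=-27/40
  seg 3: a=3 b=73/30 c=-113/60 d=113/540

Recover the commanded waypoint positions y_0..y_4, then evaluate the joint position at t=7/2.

y_0 = S_0(0) = a_0 = -5
y_1 = S_1(0) = a_1 = -3
y_2 = S_2(0) = a_2 = -4
y_3 = S_3(0) = a_3 = 3
y_4 = S_3(3) = -1
t_q=7/2 is in segment 1 (τ=1/2); S_1(τ)=-1147/320

y_0=-5 y_1=-3 y_2=-4 y_3=3 y_4=-1
S(7/2) = -1147/320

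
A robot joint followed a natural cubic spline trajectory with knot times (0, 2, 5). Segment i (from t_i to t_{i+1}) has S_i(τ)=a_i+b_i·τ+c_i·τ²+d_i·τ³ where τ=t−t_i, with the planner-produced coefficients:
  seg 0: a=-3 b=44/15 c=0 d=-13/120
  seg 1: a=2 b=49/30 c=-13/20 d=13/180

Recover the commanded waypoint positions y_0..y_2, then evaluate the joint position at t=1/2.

y_0 = S_0(0) = a_0 = -3
y_1 = S_1(0) = a_1 = 2
y_2 = S_1(3) = 3
t_q=1/2 is in segment 0 (τ=1/2); S_0(τ)=-99/64

y_0=-3 y_1=2 y_2=3
S(1/2) = -99/64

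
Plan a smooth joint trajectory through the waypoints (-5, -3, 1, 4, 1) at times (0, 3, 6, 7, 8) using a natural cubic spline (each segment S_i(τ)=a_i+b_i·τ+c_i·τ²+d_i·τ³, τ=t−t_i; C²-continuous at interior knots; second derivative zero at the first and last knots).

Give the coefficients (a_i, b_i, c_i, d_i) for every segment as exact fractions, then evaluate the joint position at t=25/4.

Δ: Δ0=2/3, Δ1=4/3, Δ2=3, Δ3=-3
row 1: diag=12, rhs=4; c'=1/4, d'=1/3
row 2: denom=8−3·1/4=29/4; d'=(10−3·1/3)/(29/4)=36/29
row 3: denom=4−1·4/29=112/29; d'=(-36−1·36/29)/(112/29)=-135/14
back: M3=-135/14
back: M2=36/29−4/29·-135/14=18/7
back: M1=1/3−1/4·18/7=-13/42
M: M0=0, M1=-13/42, M2=18/7, M3=-135/14, M4=0
seg 0: a=-5, c=M0/2=0, d=(M1−M0)/(6·3)=-13/756, b=Δ0−h0·(2M0+M1)/6=23/28
seg 1: a=-3, c=M1/2=-13/84, d=(M2−M1)/(6·3)=121/756, b=Δ1−h1·(2M1+M2)/6=5/14
seg 2: a=1, c=M2/2=9/7, d=(M3−M2)/(6·1)=-57/28, b=Δ2−h2·(2M2+M3)/6=15/4
seg 3: a=4, c=M3/2=-135/28, d=(M4−M3)/(6·1)=45/28, b=Δ3−h3·(2M3+M4)/6=3/14
t_q=25/4 → seg 2, τ=1/4; S=1+15/4·τ+9/7·τ²+-57/28·τ³=3559/1792

  seg 0: a=-5 b=23/28 c=0 d=-13/756
  seg 1: a=-3 b=5/14 c=-13/84 d=121/756
  seg 2: a=1 b=15/4 c=9/7 d=-57/28
  seg 3: a=4 b=3/14 c=-135/28 d=45/28
S(25/4) = 3559/1792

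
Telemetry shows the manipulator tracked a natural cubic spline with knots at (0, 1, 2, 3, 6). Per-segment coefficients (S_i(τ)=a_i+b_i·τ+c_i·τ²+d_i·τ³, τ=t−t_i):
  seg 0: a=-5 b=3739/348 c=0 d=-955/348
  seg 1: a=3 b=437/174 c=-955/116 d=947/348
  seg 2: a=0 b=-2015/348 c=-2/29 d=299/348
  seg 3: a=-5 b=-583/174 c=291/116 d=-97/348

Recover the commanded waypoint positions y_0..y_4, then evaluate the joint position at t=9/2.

y_0=-5 y_1=3 y_2=0 y_3=-5 y_4=0
S(9/2) = -4939/928

y_0 = S_0(0) = a_0 = -5
y_1 = S_1(0) = a_1 = 3
y_2 = S_2(0) = a_2 = 0
y_3 = S_3(0) = a_3 = -5
y_4 = S_3(3) = 0
t_q=9/2 is in segment 3 (τ=3/2); S_3(τ)=-4939/928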